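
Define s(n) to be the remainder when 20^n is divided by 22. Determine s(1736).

Computing terms: s(0) = 1, s(1) = 20, s(2) = 4, s(3) = 14, s(4) = 16, s(5) = 12, s(6) = 20.
Since s(6) = s(1) = 20, the sequence is eventually periodic: after a pre-period of length 1 it cycles with period 5.
For n ≥ 1, s(n) depends only on (n - 1) mod 5. (1736 - 1) mod 5 = 0, so s(1736) = s(1) = 20.

20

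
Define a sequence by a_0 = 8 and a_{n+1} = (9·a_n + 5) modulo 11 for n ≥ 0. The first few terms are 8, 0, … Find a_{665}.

8

We have a_0 = 8,  a_1 = 0,  a_2 = 5,  a_3 = 6,  a_4 = 4,  a_5 = 8.
The sequence repeats with period 5.
(665 - 0) mod 5 = 0, so a_{665} = a_0 = 8.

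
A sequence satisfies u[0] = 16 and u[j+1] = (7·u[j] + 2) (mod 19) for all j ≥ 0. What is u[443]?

u[0] = 16,  u[1] = 0,  u[2] = 2,  u[3] = 16.
Since u[3] = u[0] = 16, the sequence is periodic with period 3.
(443 - 0) mod 3 = 2, so u[443] = u[2] = 2.

2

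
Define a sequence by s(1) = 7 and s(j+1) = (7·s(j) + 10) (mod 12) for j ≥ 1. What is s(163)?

s(1) = 7; s(2) = 11; s(3) = 3; s(4) = 7.
The sequence repeats with period 3.
(163 - 1) mod 3 = 0, so s(163) = s(1) = 7.

7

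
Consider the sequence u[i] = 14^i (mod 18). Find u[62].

16

Listing terms: u[1] = 14,  u[2] = 16,  u[3] = 8,  u[4] = 4,  u[5] = 2,  u[6] = 10,  u[7] = 14.
The sequence repeats with period 6.
So u[62] = u[1 + ((62-1) mod 6)] = u[2] = 16.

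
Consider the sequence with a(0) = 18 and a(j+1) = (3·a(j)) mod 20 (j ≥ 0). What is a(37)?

14

Listing terms: a(0) = 18, a(1) = 14, a(2) = 2, a(3) = 6, a(4) = 18.
Since a(4) = a(0) = 18, the sequence is periodic with period 4.
(37 - 0) mod 4 = 1, so a(37) = a(1) = 14.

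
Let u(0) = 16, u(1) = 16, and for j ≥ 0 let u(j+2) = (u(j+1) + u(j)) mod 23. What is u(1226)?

Computing terms: u(0) = 16,  u(1) = 16,  u(2) = 9,  u(3) = 2,  u(4) = 11,  u(5) = 13,  u(6) = 1,  u(7) = 14,  u(8) = 15,  u(9) = 6,  u(10) = 21,  u(11) = 4,  u(12) = 2,  u(13) = 6,  u(14) = 8,  u(15) = 14,  u(16) = 22,  u(17) = 13,  u(18) = 12,  u(19) = 2,  u(20) = 14,  u(21) = 16,  u(22) = 7,  u(23) = 0,  u(24) = 7,  u(25) = 7,  u(26) = 14,  u(27) = 21,  u(28) = 12,  u(29) = 10,  u(30) = 22,  u(31) = 9,  u(32) = 8,  u(33) = 17,  u(34) = 2,  u(35) = 19,  u(36) = 21,  u(37) = 17,  u(38) = 15,  u(39) = 9,  u(40) = 1,  u(41) = 10,  u(42) = 11,  u(43) = 21,  u(44) = 9,  u(45) = 7,  u(46) = 16,  u(47) = 0,  u(48) = 16,  u(49) = 16.
The sequence repeats with period 48.
So u(1226) = u(0 + ((1226-0) mod 48)) = u(26) = 14.

14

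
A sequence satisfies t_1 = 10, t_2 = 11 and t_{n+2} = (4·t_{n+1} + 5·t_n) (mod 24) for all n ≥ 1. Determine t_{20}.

23

t_1 = 10, t_2 = 11, t_3 = 22, t_4 = 23, t_5 = 10, t_6 = 11.
Since (t_5, t_6) = (t_1, t_2) = (10, 11) (two consecutive terms determine the rest), the sequence is periodic with period 4.
(20 - 1) mod 4 = 3, so t_{20} = t_4 = 23.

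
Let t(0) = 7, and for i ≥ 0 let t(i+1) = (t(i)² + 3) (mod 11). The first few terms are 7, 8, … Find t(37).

8

t(0) = 7; t(1) = 8; t(2) = 1; t(3) = 4; t(4) = 8.
Since t(4) = t(1) = 8, the sequence is eventually periodic: after a pre-period of length 1 it cycles with period 3.
For i ≥ 1, t(i) depends only on (i - 1) mod 3. (37 - 1) mod 3 = 0, so t(37) = t(1) = 8.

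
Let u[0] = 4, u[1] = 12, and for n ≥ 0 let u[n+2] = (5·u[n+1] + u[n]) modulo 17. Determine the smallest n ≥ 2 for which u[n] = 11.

13

We have u[0] = 4; u[1] = 12; u[2] = 13; u[3] = 9; u[4] = 7; u[5] = 10; u[6] = 6; u[7] = 6; u[8] = 2; u[9] = 16; u[10] = 14; u[11] = 1; u[12] = 2; u[13] = 11; u[14] = 6; u[15] = 7; u[16] = 7; u[17] = 8; u[18] = 13; u[19] = 5; u[20] = 4; u[21] = 8; u[22] = 10; u[23] = 7; u[24] = 11; u[25] = 11; u[26] = 15; u[27] = 1; u[28] = 3; u[29] = 16; u[30] = 15; u[31] = 6; u[32] = 11; u[33] = 10; u[34] = 10; u[35] = 9; u[36] = 4; u[37] = 12.
The sequence repeats with period 36.
The value 11 first appears (with n ≥ 2) at u[13].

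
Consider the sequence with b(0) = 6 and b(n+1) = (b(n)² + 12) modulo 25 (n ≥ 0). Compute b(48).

6

Computing terms: b(0) = 6,  b(1) = 23,  b(2) = 16,  b(3) = 18,  b(4) = 11,  b(5) = 8,  b(6) = 1,  b(7) = 13,  b(8) = 6.
The sequence repeats with period 8.
So b(48) = b(0 + ((48-0) mod 8)) = b(0) = 6.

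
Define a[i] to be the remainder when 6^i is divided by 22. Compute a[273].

We have a[1] = 6, a[2] = 14, a[3] = 18, a[4] = 20, a[5] = 10, a[6] = 16, a[7] = 8, a[8] = 4, a[9] = 2, a[10] = 12, a[11] = 6.
The sequence repeats with period 10.
So a[273] = a[1 + ((273-1) mod 10)] = a[3] = 18.

18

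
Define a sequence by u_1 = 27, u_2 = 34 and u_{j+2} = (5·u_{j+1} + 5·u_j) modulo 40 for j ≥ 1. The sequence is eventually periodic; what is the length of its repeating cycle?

u_1 = 27, u_2 = 34, u_3 = 25, u_4 = 15, u_5 = 0, u_6 = 35, u_7 = 15, u_8 = 10, u_9 = 5, u_{10} = 35, u_{11} = 0, u_{12} = 15, u_{13} = 35, u_{14} = 10, u_{15} = 25, u_{16} = 15.
Since (u_{15}, u_{16}) = (u_3, u_4) = (25, 15) (two consecutive terms determine the rest), the sequence is eventually periodic: after a pre-period of length 2 it cycles with period 12.

12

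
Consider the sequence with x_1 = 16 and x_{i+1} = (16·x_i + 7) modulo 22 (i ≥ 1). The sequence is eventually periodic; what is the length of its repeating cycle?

Computing terms: x_1 = 16; x_2 = 21; x_3 = 13; x_4 = 17; x_5 = 15; x_6 = 5; x_7 = 21.
Since x_7 = x_2 = 21, the sequence is eventually periodic: after a pre-period of length 1 it cycles with period 5.

5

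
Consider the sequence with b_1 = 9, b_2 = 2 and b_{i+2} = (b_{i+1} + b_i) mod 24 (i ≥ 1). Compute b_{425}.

b_1 = 9, b_2 = 2, b_3 = 11, b_4 = 13, b_5 = 0, b_6 = 13, b_7 = 13, b_8 = 2, b_9 = 15, b_{10} = 17, b_{11} = 8, b_{12} = 1, b_{13} = 9, b_{14} = 10, b_{15} = 19, b_{16} = 5, b_{17} = 0, b_{18} = 5, b_{19} = 5, b_{20} = 10, b_{21} = 15, b_{22} = 1, b_{23} = 16, b_{24} = 17, b_{25} = 9, b_{26} = 2.
Since (b_{25}, b_{26}) = (b_1, b_2) = (9, 2) (two consecutive terms determine the rest), the sequence is periodic with period 24.
(425 - 1) mod 24 = 16, so b_{425} = b_{17} = 0.

0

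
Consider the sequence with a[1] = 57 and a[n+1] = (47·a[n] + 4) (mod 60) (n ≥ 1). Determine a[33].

57

Listing terms: a[1] = 57, a[2] = 43, a[3] = 45, a[4] = 19, a[5] = 57.
Since a[5] = a[1] = 57, the sequence is periodic with period 4.
So a[33] = a[1 + ((33-1) mod 4)] = a[1] = 57.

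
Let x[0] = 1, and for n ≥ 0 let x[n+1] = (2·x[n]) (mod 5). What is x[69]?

We have x[0] = 1,  x[1] = 2,  x[2] = 4,  x[3] = 3,  x[4] = 1.
Since x[4] = x[0] = 1, the sequence is periodic with period 4.
So x[69] = x[0 + ((69-0) mod 4)] = x[1] = 2.

2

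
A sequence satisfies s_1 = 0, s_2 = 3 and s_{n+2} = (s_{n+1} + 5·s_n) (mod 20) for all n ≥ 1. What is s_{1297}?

Computing terms: s_1 = 0, s_2 = 3, s_3 = 3, s_4 = 18, s_5 = 13, s_6 = 3, s_7 = 8, s_8 = 3, s_9 = 3.
Since (s_8, s_9) = (s_2, s_3) = (3, 3) (two consecutive terms determine the rest), the sequence is eventually periodic: after a pre-period of length 1 it cycles with period 6.
For n ≥ 2, s_n depends only on (n - 2) mod 6. (1297 - 2) mod 6 = 5, so s_{1297} = s_7 = 8.

8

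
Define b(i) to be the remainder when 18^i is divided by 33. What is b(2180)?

Computing terms: b(1) = 18, b(2) = 27, b(3) = 24, b(4) = 3, b(5) = 21, b(6) = 15, b(7) = 6, b(8) = 9, b(9) = 30, b(10) = 12, b(11) = 18.
Since b(11) = b(1) = 18, the sequence is periodic with period 10.
(2180 - 1) mod 10 = 9, so b(2180) = b(10) = 12.

12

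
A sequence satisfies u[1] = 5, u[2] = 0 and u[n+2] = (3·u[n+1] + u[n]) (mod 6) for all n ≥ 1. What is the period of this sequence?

Computing terms: u[1] = 5; u[2] = 0; u[3] = 5; u[4] = 3; u[5] = 2; u[6] = 3; u[7] = 5; u[8] = 0.
The sequence repeats with period 6.

6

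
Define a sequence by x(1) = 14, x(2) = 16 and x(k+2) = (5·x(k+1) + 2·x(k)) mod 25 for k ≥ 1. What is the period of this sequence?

40

Computing terms: x(1) = 14; x(2) = 16; x(3) = 8; x(4) = 22; x(5) = 1; x(6) = 24; x(7) = 22; x(8) = 8; x(9) = 9; x(10) = 11; x(11) = 23; x(12) = 12; x(13) = 6; x(14) = 4; x(15) = 7; x(16) = 18; x(17) = 4; x(18) = 6; x(19) = 13; x(20) = 2; x(21) = 11; x(22) = 9; x(23) = 17; x(24) = 3; x(25) = 24; x(26) = 1; x(27) = 3; x(28) = 17; x(29) = 16; x(30) = 14; x(31) = 2; x(32) = 13; x(33) = 19; x(34) = 21; x(35) = 18; x(36) = 7; x(37) = 21; x(38) = 19; x(39) = 12; x(40) = 23; x(41) = 14; x(42) = 16.
Since (x(41), x(42)) = (x(1), x(2)) = (14, 16) (two consecutive terms determine the rest), the sequence is periodic with period 40.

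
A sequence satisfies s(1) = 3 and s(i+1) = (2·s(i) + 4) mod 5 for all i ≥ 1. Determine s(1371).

4

We have s(1) = 3; s(2) = 0; s(3) = 4; s(4) = 2; s(5) = 3.
The sequence repeats with period 4.
(1371 - 1) mod 4 = 2, so s(1371) = s(3) = 4.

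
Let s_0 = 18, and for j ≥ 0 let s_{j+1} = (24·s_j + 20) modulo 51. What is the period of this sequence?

We have s_0 = 18; s_1 = 44; s_2 = 5; s_3 = 38; s_4 = 14; s_5 = 50; s_6 = 47; s_7 = 26; s_8 = 32; s_9 = 23; s_{10} = 11; s_{11} = 29; s_{12} = 2; s_{13} = 17; s_{14} = 20; s_{15} = 41; s_{16} = 35; s_{17} = 44.
Since s_{17} = s_1 = 44, the sequence is eventually periodic: after a pre-period of length 1 it cycles with period 16.

16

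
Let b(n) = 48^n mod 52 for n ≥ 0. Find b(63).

40

Computing terms: b(0) = 1, b(1) = 48, b(2) = 16, b(3) = 40, b(4) = 48.
Since b(4) = b(1) = 48, the sequence is eventually periodic: after a pre-period of length 1 it cycles with period 3.
For n ≥ 1, b(n) depends only on (n - 1) mod 3. (63 - 1) mod 3 = 2, so b(63) = b(3) = 40.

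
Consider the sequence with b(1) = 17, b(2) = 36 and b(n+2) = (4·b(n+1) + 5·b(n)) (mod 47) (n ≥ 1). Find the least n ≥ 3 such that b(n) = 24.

We have b(1) = 17,  b(2) = 36,  b(3) = 41,  b(4) = 15,  b(5) = 30,  b(6) = 7,  b(7) = 37,  b(8) = 42,  b(9) = 24,  b(10) = 24,  b(11) = 28,  b(12) = 44,  b(13) = 34,  b(14) = 27,  b(15) = 43,  b(16) = 25,  b(17) = 33,  b(18) = 22,  b(19) = 18,  b(20) = 41,  b(21) = 19,  b(22) = 46,  b(23) = 44,  b(24) = 30,  b(25) = 11,  b(26) = 6,  b(27) = 32,  b(28) = 17,  b(29) = 40,  b(30) = 10,  b(31) = 5,  b(32) = 23,  b(33) = 23,  b(34) = 19,  b(35) = 3,  b(36) = 13,  b(37) = 20,  b(38) = 4,  b(39) = 22,  b(40) = 14,  b(41) = 25,  b(42) = 29,  b(43) = 6,  b(44) = 28,  b(45) = 1,  b(46) = 3,  b(47) = 17,  b(48) = 36.
Since (b(47), b(48)) = (b(1), b(2)) = (17, 36) (two consecutive terms determine the rest), the sequence is periodic with period 46.
The value 24 first appears (with n ≥ 3) at b(9).

9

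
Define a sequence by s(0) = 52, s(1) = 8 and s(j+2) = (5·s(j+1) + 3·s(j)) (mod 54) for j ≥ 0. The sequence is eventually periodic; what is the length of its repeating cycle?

18

We have s(0) = 52; s(1) = 8; s(2) = 34; s(3) = 32; s(4) = 46; s(5) = 2; s(6) = 40; s(7) = 44; s(8) = 16; s(9) = 50; s(10) = 28; s(11) = 20; s(12) = 22; s(13) = 8; s(14) = 52; s(15) = 14; s(16) = 10; s(17) = 38; s(18) = 4; s(19) = 26; s(20) = 34; s(21) = 32.
Since (s(20), s(21)) = (s(2), s(3)) = (34, 32) (two consecutive terms determine the rest), the sequence is eventually periodic: after a pre-period of length 2 it cycles with period 18.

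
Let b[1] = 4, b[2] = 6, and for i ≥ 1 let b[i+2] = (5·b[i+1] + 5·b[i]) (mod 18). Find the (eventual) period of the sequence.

b[1] = 4, b[2] = 6, b[3] = 14, b[4] = 10, b[5] = 12, b[6] = 2, b[7] = 16, b[8] = 0, b[9] = 8, b[10] = 4, b[11] = 6.
The sequence repeats with period 9.

9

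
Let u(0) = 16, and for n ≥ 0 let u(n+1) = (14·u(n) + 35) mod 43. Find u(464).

6

Computing terms: u(0) = 16,  u(1) = 1,  u(2) = 6,  u(3) = 33,  u(4) = 24,  u(5) = 27,  u(6) = 26,  u(7) = 12,  u(8) = 31,  u(9) = 39,  u(10) = 22,  u(11) = 42,  u(12) = 21,  u(13) = 28,  u(14) = 40,  u(15) = 36,  u(16) = 23,  u(17) = 13,  u(18) = 2,  u(19) = 20,  u(20) = 14,  u(21) = 16.
Since u(21) = u(0) = 16, the sequence is periodic with period 21.
So u(464) = u(0 + ((464-0) mod 21)) = u(2) = 6.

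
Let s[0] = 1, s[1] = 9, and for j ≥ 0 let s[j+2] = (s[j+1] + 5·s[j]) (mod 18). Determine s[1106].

s[0] = 1; s[1] = 9; s[2] = 14; s[3] = 5; s[4] = 3; s[5] = 10; s[6] = 7; s[7] = 3; s[8] = 2; s[9] = 17; s[10] = 9; s[11] = 4; s[12] = 13; s[13] = 15; s[14] = 8; s[15] = 11; s[16] = 15; s[17] = 16; s[18] = 1; s[19] = 9.
The sequence repeats with period 18.
So s[1106] = s[0 + ((1106-0) mod 18)] = s[8] = 2.

2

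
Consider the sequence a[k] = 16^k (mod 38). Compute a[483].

Computing terms: a[0] = 1; a[1] = 16; a[2] = 28; a[3] = 30; a[4] = 24; a[5] = 4; a[6] = 26; a[7] = 36; a[8] = 6; a[9] = 20; a[10] = 16.
Since a[10] = a[1] = 16, the sequence is eventually periodic: after a pre-period of length 1 it cycles with period 9.
For k ≥ 1, a[k] depends only on (k - 1) mod 9. (483 - 1) mod 9 = 5, so a[483] = a[6] = 26.

26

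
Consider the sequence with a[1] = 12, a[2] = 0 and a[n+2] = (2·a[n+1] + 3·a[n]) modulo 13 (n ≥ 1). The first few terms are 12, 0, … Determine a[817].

12

a[1] = 12; a[2] = 0; a[3] = 10; a[4] = 7; a[5] = 5; a[6] = 5; a[7] = 12; a[8] = 0.
The sequence repeats with period 6.
So a[817] = a[1 + ((817-1) mod 6)] = a[1] = 12.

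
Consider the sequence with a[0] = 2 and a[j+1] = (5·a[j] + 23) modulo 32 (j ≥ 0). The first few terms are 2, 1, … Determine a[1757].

Computing terms: a[0] = 2,  a[1] = 1,  a[2] = 28,  a[3] = 3,  a[4] = 6,  a[5] = 21,  a[6] = 0,  a[7] = 23,  a[8] = 10,  a[9] = 9,  a[10] = 4,  a[11] = 11,  a[12] = 14,  a[13] = 29,  a[14] = 8,  a[15] = 31,  a[16] = 18,  a[17] = 17,  a[18] = 12,  a[19] = 19,  a[20] = 22,  a[21] = 5,  a[22] = 16,  a[23] = 7,  a[24] = 26,  a[25] = 25,  a[26] = 20,  a[27] = 27,  a[28] = 30,  a[29] = 13,  a[30] = 24,  a[31] = 15,  a[32] = 2.
Since a[32] = a[0] = 2, the sequence is periodic with period 32.
So a[1757] = a[0 + ((1757-0) mod 32)] = a[29] = 13.

13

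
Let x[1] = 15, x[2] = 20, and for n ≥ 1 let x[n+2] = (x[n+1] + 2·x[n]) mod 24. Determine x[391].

6

Computing terms: x[1] = 15,  x[2] = 20,  x[3] = 2,  x[4] = 18,  x[5] = 22,  x[6] = 10,  x[7] = 6,  x[8] = 2,  x[9] = 14,  x[10] = 18,  x[11] = 22.
Since (x[10], x[11]) = (x[4], x[5]) = (18, 22) (two consecutive terms determine the rest), the sequence is eventually periodic: after a pre-period of length 3 it cycles with period 6.
For n ≥ 4, x[n] depends only on (n - 4) mod 6. (391 - 4) mod 6 = 3, so x[391] = x[7] = 6.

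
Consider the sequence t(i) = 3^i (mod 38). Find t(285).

31

We have t(0) = 1; t(1) = 3; t(2) = 9; t(3) = 27; t(4) = 5; t(5) = 15; t(6) = 7; t(7) = 21; t(8) = 25; t(9) = 37; t(10) = 35; t(11) = 29; t(12) = 11; t(13) = 33; t(14) = 23; t(15) = 31; t(16) = 17; t(17) = 13; t(18) = 1.
Since t(18) = t(0) = 1, the sequence is periodic with period 18.
So t(285) = t(0 + ((285-0) mod 18)) = t(15) = 31.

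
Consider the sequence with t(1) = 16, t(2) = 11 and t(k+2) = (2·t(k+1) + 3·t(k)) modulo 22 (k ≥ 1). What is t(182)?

11

Listing terms: t(1) = 16; t(2) = 11; t(3) = 4; t(4) = 19; t(5) = 6; t(6) = 3; t(7) = 2; t(8) = 13; t(9) = 10; t(10) = 15; t(11) = 16; t(12) = 11.
The sequence repeats with period 10.
So t(182) = t(1 + ((182-1) mod 10)) = t(2) = 11.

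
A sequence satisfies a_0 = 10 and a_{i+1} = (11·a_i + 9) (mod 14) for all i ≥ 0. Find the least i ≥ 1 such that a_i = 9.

5

a_0 = 10, a_1 = 7, a_2 = 2, a_3 = 3, a_4 = 0, a_5 = 9, a_6 = 10.
Since a_6 = a_0 = 10, the sequence is periodic with period 6.
The value 9 first appears (with i ≥ 1) at a_5.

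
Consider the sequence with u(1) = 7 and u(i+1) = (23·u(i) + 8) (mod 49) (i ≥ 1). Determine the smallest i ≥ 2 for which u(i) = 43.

Listing terms: u(1) = 7; u(2) = 22; u(3) = 24; u(4) = 21; u(5) = 1; u(6) = 31; u(7) = 35; u(8) = 29; u(9) = 38; u(10) = 0; u(11) = 8; u(12) = 45; u(13) = 14; u(14) = 36; u(15) = 3; u(16) = 28; u(17) = 15; u(18) = 10; u(19) = 42; u(20) = 43; u(21) = 17; u(22) = 7.
The sequence repeats with period 21.
The value 43 first appears (with i ≥ 2) at u(20).

20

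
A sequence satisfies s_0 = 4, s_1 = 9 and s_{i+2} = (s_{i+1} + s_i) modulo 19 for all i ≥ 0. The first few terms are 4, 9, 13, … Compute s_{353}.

Listing terms: s_0 = 4, s_1 = 9, s_2 = 13, s_3 = 3, s_4 = 16, s_5 = 0, s_6 = 16, s_7 = 16, s_8 = 13, s_9 = 10, s_{10} = 4, s_{11} = 14, s_{12} = 18, s_{13} = 13, s_{14} = 12, s_{15} = 6, s_{16} = 18, s_{17} = 5, s_{18} = 4, s_{19} = 9.
Since (s_{18}, s_{19}) = (s_0, s_1) = (4, 9) (two consecutive terms determine the rest), the sequence is periodic with period 18.
So s_{353} = s_{0 + ((353-0) mod 18)} = s_{11} = 14.

14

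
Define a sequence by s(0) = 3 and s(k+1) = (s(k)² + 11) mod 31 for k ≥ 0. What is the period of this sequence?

7

We have s(0) = 3, s(1) = 20, s(2) = 8, s(3) = 13, s(4) = 25, s(5) = 16, s(6) = 19, s(7) = 0, s(8) = 11, s(9) = 8.
Since s(9) = s(2) = 8, the sequence is eventually periodic: after a pre-period of length 2 it cycles with period 7.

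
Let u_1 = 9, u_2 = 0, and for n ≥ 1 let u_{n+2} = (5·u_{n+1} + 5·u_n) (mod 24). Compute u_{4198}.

u_1 = 9; u_2 = 0; u_3 = 21; u_4 = 9; u_5 = 6; u_6 = 3; u_7 = 21; u_8 = 0; u_9 = 9; u_{10} = 21; u_{11} = 6; u_{12} = 15; u_{13} = 9; u_{14} = 0.
The sequence repeats with period 12.
(4198 - 1) mod 12 = 9, so u_{4198} = u_{10} = 21.

21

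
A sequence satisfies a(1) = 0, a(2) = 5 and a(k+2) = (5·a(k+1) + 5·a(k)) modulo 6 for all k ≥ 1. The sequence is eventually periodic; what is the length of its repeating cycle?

3

Computing terms: a(1) = 0,  a(2) = 5,  a(3) = 1,  a(4) = 0,  a(5) = 5.
The sequence repeats with period 3.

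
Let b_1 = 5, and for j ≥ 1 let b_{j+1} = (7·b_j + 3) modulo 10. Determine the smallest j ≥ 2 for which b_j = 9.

3

Computing terms: b_1 = 5, b_2 = 8, b_3 = 9, b_4 = 6, b_5 = 5.
The sequence repeats with period 4.
The value 9 first appears (with j ≥ 2) at b_3.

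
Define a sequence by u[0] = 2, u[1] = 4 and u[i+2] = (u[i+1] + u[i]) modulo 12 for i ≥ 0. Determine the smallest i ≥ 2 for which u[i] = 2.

5

Computing terms: u[0] = 2; u[1] = 4; u[2] = 6; u[3] = 10; u[4] = 4; u[5] = 2; u[6] = 6; u[7] = 8; u[8] = 2; u[9] = 10; u[10] = 0; u[11] = 10; u[12] = 10; u[13] = 8; u[14] = 6; u[15] = 2; u[16] = 8; u[17] = 10; u[18] = 6; u[19] = 4; u[20] = 10; u[21] = 2; u[22] = 0; u[23] = 2; u[24] = 2; u[25] = 4.
The sequence repeats with period 24.
The value 2 first appears (with i ≥ 2) at u[5].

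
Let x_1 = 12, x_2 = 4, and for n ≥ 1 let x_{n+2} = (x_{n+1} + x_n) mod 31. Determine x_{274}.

Computing terms: x_1 = 12, x_2 = 4, x_3 = 16, x_4 = 20, x_5 = 5, x_6 = 25, x_7 = 30, x_8 = 24, x_9 = 23, x_{10} = 16, x_{11} = 8, x_{12} = 24, x_{13} = 1, x_{14} = 25, x_{15} = 26, x_{16} = 20, x_{17} = 15, x_{18} = 4, x_{19} = 19, x_{20} = 23, x_{21} = 11, x_{22} = 3, x_{23} = 14, x_{24} = 17, x_{25} = 0, x_{26} = 17, x_{27} = 17, x_{28} = 3, x_{29} = 20, x_{30} = 23, x_{31} = 12, x_{32} = 4.
The sequence repeats with period 30.
So x_{274} = x_{1 + ((274-1) mod 30)} = x_4 = 20.

20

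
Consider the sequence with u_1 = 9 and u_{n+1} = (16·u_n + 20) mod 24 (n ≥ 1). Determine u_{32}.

20

u_1 = 9; u_2 = 20; u_3 = 4; u_4 = 12; u_5 = 20.
Since u_5 = u_2 = 20, the sequence is eventually periodic: after a pre-period of length 1 it cycles with period 3.
For n ≥ 2, u_n depends only on (n - 2) mod 3. (32 - 2) mod 3 = 0, so u_{32} = u_2 = 20.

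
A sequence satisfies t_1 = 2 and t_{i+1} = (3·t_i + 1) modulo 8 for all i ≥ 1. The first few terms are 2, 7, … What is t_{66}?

Listing terms: t_1 = 2,  t_2 = 7,  t_3 = 6,  t_4 = 3,  t_5 = 2.
Since t_5 = t_1 = 2, the sequence is periodic with period 4.
(66 - 1) mod 4 = 1, so t_{66} = t_2 = 7.

7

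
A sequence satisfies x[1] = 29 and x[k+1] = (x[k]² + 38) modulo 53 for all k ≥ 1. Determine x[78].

We have x[1] = 29; x[2] = 31; x[3] = 45; x[4] = 49; x[5] = 1; x[6] = 39; x[7] = 22; x[8] = 45.
Since x[8] = x[3] = 45, the sequence is eventually periodic: after a pre-period of length 2 it cycles with period 5.
For k ≥ 3, x[k] depends only on (k - 3) mod 5. (78 - 3) mod 5 = 0, so x[78] = x[3] = 45.

45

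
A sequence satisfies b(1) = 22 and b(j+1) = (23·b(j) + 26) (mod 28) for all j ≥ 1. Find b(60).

12

Computing terms: b(1) = 22; b(2) = 0; b(3) = 26; b(4) = 8; b(5) = 14; b(6) = 12; b(7) = 22.
The sequence repeats with period 6.
So b(60) = b(1 + ((60-1) mod 6)) = b(6) = 12.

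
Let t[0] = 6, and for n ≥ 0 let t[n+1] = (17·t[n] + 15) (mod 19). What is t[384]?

Listing terms: t[0] = 6, t[1] = 3, t[2] = 9, t[3] = 16, t[4] = 2, t[5] = 11, t[6] = 12, t[7] = 10, t[8] = 14, t[9] = 6.
The sequence repeats with period 9.
(384 - 0) mod 9 = 6, so t[384] = t[6] = 12.

12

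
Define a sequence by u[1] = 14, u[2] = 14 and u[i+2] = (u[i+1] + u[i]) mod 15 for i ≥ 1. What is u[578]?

Computing terms: u[1] = 14, u[2] = 14, u[3] = 13, u[4] = 12, u[5] = 10, u[6] = 7, u[7] = 2, u[8] = 9, u[9] = 11, u[10] = 5, u[11] = 1, u[12] = 6, u[13] = 7, u[14] = 13, u[15] = 5, u[16] = 3, u[17] = 8, u[18] = 11, u[19] = 4, u[20] = 0, u[21] = 4, u[22] = 4, u[23] = 8, u[24] = 12, u[25] = 5, u[26] = 2, u[27] = 7, u[28] = 9, u[29] = 1, u[30] = 10, u[31] = 11, u[32] = 6, u[33] = 2, u[34] = 8, u[35] = 10, u[36] = 3, u[37] = 13, u[38] = 1, u[39] = 14, u[40] = 0, u[41] = 14, u[42] = 14.
Since (u[41], u[42]) = (u[1], u[2]) = (14, 14) (two consecutive terms determine the rest), the sequence is periodic with period 40.
So u[578] = u[1 + ((578-1) mod 40)] = u[18] = 11.

11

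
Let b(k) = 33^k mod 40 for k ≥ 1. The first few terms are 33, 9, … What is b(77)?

33

Listing terms: b(1) = 33, b(2) = 9, b(3) = 17, b(4) = 1, b(5) = 33.
The sequence repeats with period 4.
(77 - 1) mod 4 = 0, so b(77) = b(1) = 33.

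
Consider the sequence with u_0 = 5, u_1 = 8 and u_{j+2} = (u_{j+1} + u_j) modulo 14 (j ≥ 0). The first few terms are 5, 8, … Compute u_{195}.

7

u_0 = 5,  u_1 = 8,  u_2 = 13,  u_3 = 7,  u_4 = 6,  u_5 = 13,  u_6 = 5,  u_7 = 4,  u_8 = 9,  u_9 = 13,  u_{10} = 8,  u_{11} = 7,  u_{12} = 1,  u_{13} = 8,  u_{14} = 9,  u_{15} = 3,  u_{16} = 12,  u_{17} = 1,  u_{18} = 13,  u_{19} = 0,  u_{20} = 13,  u_{21} = 13,  u_{22} = 12,  u_{23} = 11,  u_{24} = 9,  u_{25} = 6,  u_{26} = 1,  u_{27} = 7,  u_{28} = 8,  u_{29} = 1,  u_{30} = 9,  u_{31} = 10,  u_{32} = 5,  u_{33} = 1,  u_{34} = 6,  u_{35} = 7,  u_{36} = 13,  u_{37} = 6,  u_{38} = 5,  u_{39} = 11,  u_{40} = 2,  u_{41} = 13,  u_{42} = 1,  u_{43} = 0,  u_{44} = 1,  u_{45} = 1,  u_{46} = 2,  u_{47} = 3,  u_{48} = 5,  u_{49} = 8.
Since (u_{48}, u_{49}) = (u_0, u_1) = (5, 8) (two consecutive terms determine the rest), the sequence is periodic with period 48.
So u_{195} = u_{0 + ((195-0) mod 48)} = u_3 = 7.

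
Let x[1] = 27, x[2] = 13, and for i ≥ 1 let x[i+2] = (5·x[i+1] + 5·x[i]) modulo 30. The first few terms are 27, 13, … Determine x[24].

x[1] = 27, x[2] = 13, x[3] = 20, x[4] = 15, x[5] = 25, x[6] = 20, x[7] = 15.
Since (x[6], x[7]) = (x[3], x[4]) = (20, 15) (two consecutive terms determine the rest), the sequence is eventually periodic: after a pre-period of length 2 it cycles with period 3.
For i ≥ 3, x[i] depends only on (i - 3) mod 3. (24 - 3) mod 3 = 0, so x[24] = x[3] = 20.

20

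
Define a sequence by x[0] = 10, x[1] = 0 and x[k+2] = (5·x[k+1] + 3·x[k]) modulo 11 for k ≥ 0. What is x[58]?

We have x[0] = 10,  x[1] = 0,  x[2] = 8,  x[3] = 7,  x[4] = 4,  x[5] = 8,  x[6] = 8,  x[7] = 9,  x[8] = 3,  x[9] = 9,  x[10] = 10,  x[11] = 0.
Since (x[10], x[11]) = (x[0], x[1]) = (10, 0) (two consecutive terms determine the rest), the sequence is periodic with period 10.
(58 - 0) mod 10 = 8, so x[58] = x[8] = 3.

3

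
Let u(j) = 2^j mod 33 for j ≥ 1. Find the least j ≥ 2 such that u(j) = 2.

11

Listing terms: u(1) = 2; u(2) = 4; u(3) = 8; u(4) = 16; u(5) = 32; u(6) = 31; u(7) = 29; u(8) = 25; u(9) = 17; u(10) = 1; u(11) = 2.
Since u(11) = u(1) = 2, the sequence is periodic with period 10.
The value 2 next appears (with j ≥ 2) at u(11).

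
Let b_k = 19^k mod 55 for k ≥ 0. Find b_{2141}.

19

Listing terms: b_0 = 1, b_1 = 19, b_2 = 31, b_3 = 39, b_4 = 26, b_5 = 54, b_6 = 36, b_7 = 24, b_8 = 16, b_9 = 29, b_{10} = 1.
The sequence repeats with period 10.
So b_{2141} = b_{0 + ((2141-0) mod 10)} = b_1 = 19.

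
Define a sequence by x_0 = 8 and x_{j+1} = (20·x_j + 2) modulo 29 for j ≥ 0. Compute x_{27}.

x_0 = 8; x_1 = 17; x_2 = 23; x_3 = 27; x_4 = 20; x_5 = 25; x_6 = 9; x_7 = 8.
The sequence repeats with period 7.
(27 - 0) mod 7 = 6, so x_{27} = x_6 = 9.

9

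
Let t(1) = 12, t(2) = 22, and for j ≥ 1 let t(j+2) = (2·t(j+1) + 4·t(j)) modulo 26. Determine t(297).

We have t(1) = 12; t(2) = 22; t(3) = 14; t(4) = 12; t(5) = 2; t(6) = 0; t(7) = 8; t(8) = 16; t(9) = 12; t(10) = 10; t(11) = 16; t(12) = 20; t(13) = 0; t(14) = 2; t(15) = 4; t(16) = 16; t(17) = 22; t(18) = 4; t(19) = 18; t(20) = 0; t(21) = 20; t(22) = 14; t(23) = 4; t(24) = 12; t(25) = 14; t(26) = 24; t(27) = 0; t(28) = 18; t(29) = 10; t(30) = 14; t(31) = 16; t(32) = 10; t(33) = 6; t(34) = 0; t(35) = 24; t(36) = 22; t(37) = 10; t(38) = 4; t(39) = 22; t(40) = 8; t(41) = 0; t(42) = 6; t(43) = 12; t(44) = 22.
The sequence repeats with period 42.
(297 - 1) mod 42 = 2, so t(297) = t(3) = 14.

14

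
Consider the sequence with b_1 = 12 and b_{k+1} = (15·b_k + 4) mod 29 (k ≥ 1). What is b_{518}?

Computing terms: b_1 = 12; b_2 = 10; b_3 = 9; b_4 = 23; b_5 = 1; b_6 = 19; b_7 = 28; b_8 = 18; b_9 = 13; b_{10} = 25; b_{11} = 2; b_{12} = 5; b_{13} = 21; b_{14} = 0; b_{15} = 4; b_{16} = 6; b_{17} = 7; b_{18} = 22; b_{19} = 15; b_{20} = 26; b_{21} = 17; b_{22} = 27; b_{23} = 3; b_{24} = 20; b_{25} = 14; b_{26} = 11; b_{27} = 24; b_{28} = 16; b_{29} = 12.
Since b_{29} = b_1 = 12, the sequence is periodic with period 28.
(518 - 1) mod 28 = 13, so b_{518} = b_{14} = 0.

0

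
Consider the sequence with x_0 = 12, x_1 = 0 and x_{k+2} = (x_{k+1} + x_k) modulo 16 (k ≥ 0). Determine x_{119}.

Computing terms: x_0 = 12; x_1 = 0; x_2 = 12; x_3 = 12; x_4 = 8; x_5 = 4; x_6 = 12; x_7 = 0.
Since (x_6, x_7) = (x_0, x_1) = (12, 0) (two consecutive terms determine the rest), the sequence is periodic with period 6.
So x_{119} = x_{0 + ((119-0) mod 6)} = x_5 = 4.

4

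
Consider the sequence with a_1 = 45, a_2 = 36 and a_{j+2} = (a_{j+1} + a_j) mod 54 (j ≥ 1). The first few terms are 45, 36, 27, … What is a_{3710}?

Computing terms: a_1 = 45; a_2 = 36; a_3 = 27; a_4 = 9; a_5 = 36; a_6 = 45; a_7 = 27; a_8 = 18; a_9 = 45; a_{10} = 9; a_{11} = 0; a_{12} = 9; a_{13} = 9; a_{14} = 18; a_{15} = 27; a_{16} = 45; a_{17} = 18; a_{18} = 9; a_{19} = 27; a_{20} = 36; a_{21} = 9; a_{22} = 45; a_{23} = 0; a_{24} = 45; a_{25} = 45; a_{26} = 36.
The sequence repeats with period 24.
So a_{3710} = a_{1 + ((3710-1) mod 24)} = a_{14} = 18.

18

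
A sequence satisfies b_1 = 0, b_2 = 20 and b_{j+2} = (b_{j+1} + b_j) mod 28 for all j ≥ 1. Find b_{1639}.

20

Listing terms: b_1 = 0; b_2 = 20; b_3 = 20; b_4 = 12; b_5 = 4; b_6 = 16; b_7 = 20; b_8 = 8; b_9 = 0; b_{10} = 8; b_{11} = 8; b_{12} = 16; b_{13} = 24; b_{14} = 12; b_{15} = 8; b_{16} = 20; b_{17} = 0; b_{18} = 20.
The sequence repeats with period 16.
So b_{1639} = b_{1 + ((1639-1) mod 16)} = b_7 = 20.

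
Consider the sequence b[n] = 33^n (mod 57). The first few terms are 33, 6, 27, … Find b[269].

We have b[1] = 33; b[2] = 6; b[3] = 27; b[4] = 36; b[5] = 48; b[6] = 45; b[7] = 3; b[8] = 42; b[9] = 18; b[10] = 24; b[11] = 51; b[12] = 30; b[13] = 21; b[14] = 9; b[15] = 12; b[16] = 54; b[17] = 15; b[18] = 39; b[19] = 33.
The sequence repeats with period 18.
(269 - 1) mod 18 = 16, so b[269] = b[17] = 15.

15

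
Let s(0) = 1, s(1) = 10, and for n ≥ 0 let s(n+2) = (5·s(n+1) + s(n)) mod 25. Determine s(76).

1

We have s(0) = 1,  s(1) = 10,  s(2) = 1,  s(3) = 15,  s(4) = 1,  s(5) = 20,  s(6) = 1,  s(7) = 0,  s(8) = 1,  s(9) = 5,  s(10) = 1,  s(11) = 10.
The sequence repeats with period 10.
So s(76) = s(0 + ((76-0) mod 10)) = s(6) = 1.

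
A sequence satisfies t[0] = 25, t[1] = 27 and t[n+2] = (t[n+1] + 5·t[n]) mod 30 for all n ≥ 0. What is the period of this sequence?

6

We have t[0] = 25,  t[1] = 27,  t[2] = 2,  t[3] = 17,  t[4] = 27,  t[5] = 22,  t[6] = 7,  t[7] = 27,  t[8] = 2.
Since (t[7], t[8]) = (t[1], t[2]) = (27, 2) (two consecutive terms determine the rest), the sequence is eventually periodic: after a pre-period of length 1 it cycles with period 6.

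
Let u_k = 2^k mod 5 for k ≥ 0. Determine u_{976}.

Listing terms: u_0 = 1,  u_1 = 2,  u_2 = 4,  u_3 = 3,  u_4 = 1.
Since u_4 = u_0 = 1, the sequence is periodic with period 4.
(976 - 0) mod 4 = 0, so u_{976} = u_0 = 1.

1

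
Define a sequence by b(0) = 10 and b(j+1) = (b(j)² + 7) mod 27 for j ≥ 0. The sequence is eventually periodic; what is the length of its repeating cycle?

Listing terms: b(0) = 10,  b(1) = 26,  b(2) = 8,  b(3) = 17,  b(4) = 26.
Since b(4) = b(1) = 26, the sequence is eventually periodic: after a pre-period of length 1 it cycles with period 3.

3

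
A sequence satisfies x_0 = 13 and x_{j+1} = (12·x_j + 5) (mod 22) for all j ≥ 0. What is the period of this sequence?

11

Computing terms: x_0 = 13, x_1 = 7, x_2 = 1, x_3 = 17, x_4 = 11, x_5 = 5, x_6 = 21, x_7 = 15, x_8 = 9, x_9 = 3, x_{10} = 19, x_{11} = 13.
Since x_{11} = x_0 = 13, the sequence is periodic with period 11.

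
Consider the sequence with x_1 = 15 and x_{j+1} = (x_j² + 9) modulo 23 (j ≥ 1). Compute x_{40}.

x_1 = 15,  x_2 = 4,  x_3 = 2,  x_4 = 13,  x_5 = 17,  x_6 = 22,  x_7 = 10,  x_8 = 17.
Since x_8 = x_5 = 17, the sequence is eventually periodic: after a pre-period of length 4 it cycles with period 3.
For j ≥ 5, x_j depends only on (j - 5) mod 3. (40 - 5) mod 3 = 2, so x_{40} = x_7 = 10.

10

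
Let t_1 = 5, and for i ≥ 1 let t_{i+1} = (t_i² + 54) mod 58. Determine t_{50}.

21

Listing terms: t_1 = 5, t_2 = 21, t_3 = 31, t_4 = 29, t_5 = 25, t_6 = 41, t_7 = 53, t_8 = 21.
Since t_8 = t_2 = 21, the sequence is eventually periodic: after a pre-period of length 1 it cycles with period 6.
For i ≥ 2, t_i depends only on (i - 2) mod 6. (50 - 2) mod 6 = 0, so t_{50} = t_2 = 21.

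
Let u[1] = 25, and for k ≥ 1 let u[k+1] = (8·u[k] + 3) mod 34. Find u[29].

13

u[1] = 25,  u[2] = 33,  u[3] = 29,  u[4] = 31,  u[5] = 13,  u[6] = 5,  u[7] = 9,  u[8] = 7,  u[9] = 25.
Since u[9] = u[1] = 25, the sequence is periodic with period 8.
So u[29] = u[1 + ((29-1) mod 8)] = u[5] = 13.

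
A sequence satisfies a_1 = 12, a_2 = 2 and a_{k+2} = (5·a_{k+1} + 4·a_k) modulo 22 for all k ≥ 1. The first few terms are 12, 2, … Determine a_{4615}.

a_1 = 12,  a_2 = 2,  a_3 = 14,  a_4 = 12,  a_5 = 6,  a_6 = 12,  a_7 = 18,  a_8 = 6,  a_9 = 14,  a_{10} = 6,  a_{11} = 20,  a_{12} = 14,  a_{13} = 18,  a_{14} = 14,  a_{15} = 10,  a_{16} = 18,  a_{17} = 20,  a_{18} = 18,  a_{19} = 16,  a_{20} = 20,  a_{21} = 10,  a_{22} = 20,  a_{23} = 8,  a_{24} = 10,  a_{25} = 16,  a_{26} = 10,  a_{27} = 4,  a_{28} = 16,  a_{29} = 8,  a_{30} = 16,  a_{31} = 2,  a_{32} = 8,  a_{33} = 4,  a_{34} = 8,  a_{35} = 12,  a_{36} = 4,  a_{37} = 2,  a_{38} = 4,  a_{39} = 6,  a_{40} = 2,  a_{41} = 12,  a_{42} = 2.
The sequence repeats with period 40.
So a_{4615} = a_{1 + ((4615-1) mod 40)} = a_{15} = 10.

10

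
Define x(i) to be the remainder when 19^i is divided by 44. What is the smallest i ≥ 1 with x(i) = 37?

We have x(0) = 1, x(1) = 19, x(2) = 9, x(3) = 39, x(4) = 37, x(5) = 43, x(6) = 25, x(7) = 35, x(8) = 5, x(9) = 7, x(10) = 1.
Since x(10) = x(0) = 1, the sequence is periodic with period 10.
The value 37 first appears (with i ≥ 1) at x(4).

4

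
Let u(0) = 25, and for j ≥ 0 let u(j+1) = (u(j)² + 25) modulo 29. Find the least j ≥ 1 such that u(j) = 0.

5

Listing terms: u(0) = 25,  u(1) = 12,  u(2) = 24,  u(3) = 21,  u(4) = 2,  u(5) = 0,  u(6) = 25.
Since u(6) = u(0) = 25, the sequence is periodic with period 6.
The value 0 first appears (with j ≥ 1) at u(5).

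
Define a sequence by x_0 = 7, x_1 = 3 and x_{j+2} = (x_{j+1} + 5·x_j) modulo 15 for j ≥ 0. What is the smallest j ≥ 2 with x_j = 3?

x_0 = 7,  x_1 = 3,  x_2 = 8,  x_3 = 8,  x_4 = 3,  x_5 = 13,  x_6 = 13,  x_7 = 3,  x_8 = 8.
Since (x_7, x_8) = (x_1, x_2) = (3, 8) (two consecutive terms determine the rest), the sequence is eventually periodic: after a pre-period of length 1 it cycles with period 6.
The value 3 first appears (with j ≥ 2) at x_4.

4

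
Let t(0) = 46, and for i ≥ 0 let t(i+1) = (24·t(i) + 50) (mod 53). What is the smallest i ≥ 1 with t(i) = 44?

Listing terms: t(0) = 46, t(1) = 41, t(2) = 27, t(3) = 9, t(4) = 1, t(5) = 21, t(6) = 24, t(7) = 43, t(8) = 22, t(9) = 48, t(10) = 36, t(11) = 13, t(12) = 44, t(13) = 46.
The sequence repeats with period 13.
The value 44 first appears (with i ≥ 1) at t(12).

12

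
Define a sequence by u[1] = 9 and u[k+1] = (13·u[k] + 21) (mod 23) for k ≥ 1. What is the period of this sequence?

11

We have u[1] = 9; u[2] = 0; u[3] = 21; u[4] = 18; u[5] = 2; u[6] = 1; u[7] = 11; u[8] = 3; u[9] = 14; u[10] = 19; u[11] = 15; u[12] = 9.
The sequence repeats with period 11.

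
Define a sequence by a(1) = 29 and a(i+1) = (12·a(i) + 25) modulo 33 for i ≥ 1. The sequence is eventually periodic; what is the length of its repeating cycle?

11

a(1) = 29; a(2) = 10; a(3) = 13; a(4) = 16; a(5) = 19; a(6) = 22; a(7) = 25; a(8) = 28; a(9) = 31; a(10) = 1; a(11) = 4; a(12) = 7; a(13) = 10.
Since a(13) = a(2) = 10, the sequence is eventually periodic: after a pre-period of length 1 it cycles with period 11.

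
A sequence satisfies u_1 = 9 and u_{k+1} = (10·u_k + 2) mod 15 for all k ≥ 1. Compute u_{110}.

We have u_1 = 9; u_2 = 2; u_3 = 7; u_4 = 12; u_5 = 2.
Since u_5 = u_2 = 2, the sequence is eventually periodic: after a pre-period of length 1 it cycles with period 3.
For k ≥ 2, u_k depends only on (k - 2) mod 3. (110 - 2) mod 3 = 0, so u_{110} = u_2 = 2.

2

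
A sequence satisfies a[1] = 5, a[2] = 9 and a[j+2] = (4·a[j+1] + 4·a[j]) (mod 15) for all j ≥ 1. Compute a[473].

14

We have a[1] = 5; a[2] = 9; a[3] = 11; a[4] = 5; a[5] = 4; a[6] = 6; a[7] = 10; a[8] = 4; a[9] = 11; a[10] = 0; a[11] = 14; a[12] = 11; a[13] = 10; a[14] = 9; a[15] = 1; a[16] = 10; a[17] = 14; a[18] = 6; a[19] = 5; a[20] = 14; a[21] = 1; a[22] = 0; a[23] = 4; a[24] = 1; a[25] = 5; a[26] = 9.
The sequence repeats with period 24.
So a[473] = a[1 + ((473-1) mod 24)] = a[17] = 14.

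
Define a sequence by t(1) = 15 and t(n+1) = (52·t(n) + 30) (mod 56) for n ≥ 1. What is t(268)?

We have t(1) = 15; t(2) = 26; t(3) = 38; t(4) = 46; t(5) = 14; t(6) = 30; t(7) = 22; t(8) = 54; t(9) = 38.
Since t(9) = t(3) = 38, the sequence is eventually periodic: after a pre-period of length 2 it cycles with period 6.
For n ≥ 3, t(n) depends only on (n - 3) mod 6. (268 - 3) mod 6 = 1, so t(268) = t(4) = 46.

46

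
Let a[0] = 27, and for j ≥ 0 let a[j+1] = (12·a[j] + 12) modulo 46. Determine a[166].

14

Computing terms: a[0] = 27, a[1] = 14, a[2] = 42, a[3] = 10, a[4] = 40, a[5] = 32, a[6] = 28, a[7] = 26, a[8] = 2, a[9] = 36, a[10] = 30, a[11] = 4, a[12] = 14.
Since a[12] = a[1] = 14, the sequence is eventually periodic: after a pre-period of length 1 it cycles with period 11.
For j ≥ 1, a[j] depends only on (j - 1) mod 11. (166 - 1) mod 11 = 0, so a[166] = a[1] = 14.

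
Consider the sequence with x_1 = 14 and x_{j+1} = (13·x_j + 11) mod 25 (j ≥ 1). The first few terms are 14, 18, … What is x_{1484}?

x_1 = 14,  x_2 = 18,  x_3 = 20,  x_4 = 21,  x_5 = 9,  x_6 = 3,  x_7 = 0,  x_8 = 11,  x_9 = 4,  x_{10} = 13,  x_{11} = 5,  x_{12} = 1,  x_{13} = 24,  x_{14} = 23,  x_{15} = 10,  x_{16} = 16,  x_{17} = 19,  x_{18} = 8,  x_{19} = 15,  x_{20} = 6,  x_{21} = 14.
The sequence repeats with period 20.
So x_{1484} = x_{1 + ((1484-1) mod 20)} = x_4 = 21.

21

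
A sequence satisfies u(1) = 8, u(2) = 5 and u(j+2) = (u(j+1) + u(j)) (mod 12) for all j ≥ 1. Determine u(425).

11

We have u(1) = 8; u(2) = 5; u(3) = 1; u(4) = 6; u(5) = 7; u(6) = 1; u(7) = 8; u(8) = 9; u(9) = 5; u(10) = 2; u(11) = 7; u(12) = 9; u(13) = 4; u(14) = 1; u(15) = 5; u(16) = 6; u(17) = 11; u(18) = 5; u(19) = 4; u(20) = 9; u(21) = 1; u(22) = 10; u(23) = 11; u(24) = 9; u(25) = 8; u(26) = 5.
Since (u(25), u(26)) = (u(1), u(2)) = (8, 5) (two consecutive terms determine the rest), the sequence is periodic with period 24.
(425 - 1) mod 24 = 16, so u(425) = u(17) = 11.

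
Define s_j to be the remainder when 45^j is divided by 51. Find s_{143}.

48

Computing terms: s_0 = 1; s_1 = 45; s_2 = 36; s_3 = 39; s_4 = 21; s_5 = 27; s_6 = 42; s_7 = 3; s_8 = 33; s_9 = 6; s_{10} = 15; s_{11} = 12; s_{12} = 30; s_{13} = 24; s_{14} = 9; s_{15} = 48; s_{16} = 18; s_{17} = 45.
Since s_{17} = s_1 = 45, the sequence is eventually periodic: after a pre-period of length 1 it cycles with period 16.
For j ≥ 1, s_j depends only on (j - 1) mod 16. (143 - 1) mod 16 = 14, so s_{143} = s_{15} = 48.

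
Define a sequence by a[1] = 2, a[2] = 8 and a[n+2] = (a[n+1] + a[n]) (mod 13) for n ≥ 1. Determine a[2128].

6

Listing terms: a[1] = 2,  a[2] = 8,  a[3] = 10,  a[4] = 5,  a[5] = 2,  a[6] = 7,  a[7] = 9,  a[8] = 3,  a[9] = 12,  a[10] = 2,  a[11] = 1,  a[12] = 3,  a[13] = 4,  a[14] = 7,  a[15] = 11,  a[16] = 5,  a[17] = 3,  a[18] = 8,  a[19] = 11,  a[20] = 6,  a[21] = 4,  a[22] = 10,  a[23] = 1,  a[24] = 11,  a[25] = 12,  a[26] = 10,  a[27] = 9,  a[28] = 6,  a[29] = 2,  a[30] = 8.
Since (a[29], a[30]) = (a[1], a[2]) = (2, 8) (two consecutive terms determine the rest), the sequence is periodic with period 28.
(2128 - 1) mod 28 = 27, so a[2128] = a[28] = 6.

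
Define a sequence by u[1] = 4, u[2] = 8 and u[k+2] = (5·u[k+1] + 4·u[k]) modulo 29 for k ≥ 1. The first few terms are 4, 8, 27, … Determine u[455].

u[1] = 4,  u[2] = 8,  u[3] = 27,  u[4] = 22,  u[5] = 15,  u[6] = 18,  u[7] = 5,  u[8] = 10,  u[9] = 12,  u[10] = 13,  u[11] = 26,  u[12] = 8,  u[13] = 28,  u[14] = 27,  u[15] = 15,  u[16] = 9,  u[17] = 18,  u[18] = 10,  u[19] = 6,  u[20] = 12,  u[21] = 26,  u[22] = 4,  u[23] = 8.
Since (u[22], u[23]) = (u[1], u[2]) = (4, 8) (two consecutive terms determine the rest), the sequence is periodic with period 21.
So u[455] = u[1 + ((455-1) mod 21)] = u[14] = 27.

27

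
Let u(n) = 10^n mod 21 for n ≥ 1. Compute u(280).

u(1) = 10,  u(2) = 16,  u(3) = 13,  u(4) = 4,  u(5) = 19,  u(6) = 1,  u(7) = 10.
Since u(7) = u(1) = 10, the sequence is periodic with period 6.
(280 - 1) mod 6 = 3, so u(280) = u(4) = 4.

4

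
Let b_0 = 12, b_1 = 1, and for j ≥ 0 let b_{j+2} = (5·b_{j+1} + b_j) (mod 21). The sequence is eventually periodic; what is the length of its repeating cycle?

24

Computing terms: b_0 = 12; b_1 = 1; b_2 = 17; b_3 = 2; b_4 = 6; b_5 = 11; b_6 = 19; b_7 = 1; b_8 = 3; b_9 = 16; b_{10} = 20; b_{11} = 11; b_{12} = 12; b_{13} = 8; b_{14} = 10; b_{15} = 16; b_{16} = 6; b_{17} = 4; b_{18} = 5; b_{19} = 8; b_{20} = 3; b_{21} = 2; b_{22} = 13; b_{23} = 4; b_{24} = 12; b_{25} = 1.
Since (b_{24}, b_{25}) = (b_0, b_1) = (12, 1) (two consecutive terms determine the rest), the sequence is periodic with period 24.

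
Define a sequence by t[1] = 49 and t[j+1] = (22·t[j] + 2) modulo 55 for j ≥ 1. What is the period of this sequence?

t[1] = 49; t[2] = 35; t[3] = 2; t[4] = 46; t[5] = 24; t[6] = 35.
Since t[6] = t[2] = 35, the sequence is eventually periodic: after a pre-period of length 1 it cycles with period 4.

4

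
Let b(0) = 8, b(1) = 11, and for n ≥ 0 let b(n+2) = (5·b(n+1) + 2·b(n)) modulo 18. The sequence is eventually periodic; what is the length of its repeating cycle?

Computing terms: b(0) = 8; b(1) = 11; b(2) = 17; b(3) = 17; b(4) = 11; b(5) = 17.
Since (b(4), b(5)) = (b(1), b(2)) = (11, 17) (two consecutive terms determine the rest), the sequence is eventually periodic: after a pre-period of length 1 it cycles with period 3.

3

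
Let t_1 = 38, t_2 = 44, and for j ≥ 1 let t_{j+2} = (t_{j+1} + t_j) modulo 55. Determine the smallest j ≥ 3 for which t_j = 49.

14

We have t_1 = 38; t_2 = 44; t_3 = 27; t_4 = 16; t_5 = 43; t_6 = 4; t_7 = 47; t_8 = 51; t_9 = 43; t_{10} = 39; t_{11} = 27; t_{12} = 11; t_{13} = 38; t_{14} = 49; t_{15} = 32; t_{16} = 26; t_{17} = 3; t_{18} = 29; t_{19} = 32; t_{20} = 6; t_{21} = 38; t_{22} = 44.
The sequence repeats with period 20.
The value 49 first appears (with j ≥ 3) at t_{14}.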